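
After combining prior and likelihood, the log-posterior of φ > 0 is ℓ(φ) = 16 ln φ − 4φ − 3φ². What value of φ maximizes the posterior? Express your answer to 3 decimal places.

ℓ'(φ) = 16/φ − 4 − 6φ. Setting this to zero and multiplying by φ: 6φ² + 4φ − 16 = 0.
φ = (−4 + √(4² + 4·6·16)) / (2·6) = (−4 + √400) / 12 = (−4 + 20)/12 = 4/3.
ℓ''(φ) = −16/φ² − 6 < 0, confirming a maximum.

φ̂_MAP = 1.333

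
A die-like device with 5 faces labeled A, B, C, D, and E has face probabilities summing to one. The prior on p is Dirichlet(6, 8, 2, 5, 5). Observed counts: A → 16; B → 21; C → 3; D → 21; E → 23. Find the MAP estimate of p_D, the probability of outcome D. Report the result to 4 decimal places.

MAP estimate of p_D = 0.2381

The posterior is Dirichlet(αᵢ + nᵢ) = Dirichlet(22, 29, 5, 26, 28).
For a Dirichlet(a₁,…,a_K) with all aᵢ > 1, the mode has j-th component (aⱼ − 1)/(Σaᵢ − K).
Here Σaᵢ = 110 and K = 5, so p_D = (26 − 1)/(110 − 5) = 25/105 ≈ 0.2381.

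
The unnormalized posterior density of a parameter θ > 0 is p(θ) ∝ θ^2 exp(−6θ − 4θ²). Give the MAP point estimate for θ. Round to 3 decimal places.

ℓ'(θ) = 2/θ − 6 − 8θ. Setting this to zero and multiplying by θ: 8θ² + 6θ − 2 = 0.
θ = (−6 + √(6² + 4·8·2)) / (2·8) = (−6 + √100) / 16 = (−6 + 10)/16 = 1/4.
ℓ''(θ) = −2/θ² − 8 < 0, confirming a maximum.

θ̂_MAP = 0.250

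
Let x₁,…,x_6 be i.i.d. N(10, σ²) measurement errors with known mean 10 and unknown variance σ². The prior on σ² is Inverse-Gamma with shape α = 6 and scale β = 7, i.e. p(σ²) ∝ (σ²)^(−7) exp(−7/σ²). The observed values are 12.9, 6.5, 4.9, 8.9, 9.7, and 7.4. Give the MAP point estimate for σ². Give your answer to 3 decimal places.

σ̂²_MAP = 3.437

Sum of squared deviations about the known mean: SS = (12.9−10)² + (6.5−10)² + (4.9−10)² + (8.9−10)² + (9.7−10)² + (7.4−10)² = 54.73.
The Normal likelihood contributes (σ²)^(−n/2) exp(−SS/(2σ²)), so the posterior is Inverse-Gamma(α + n/2, β + SS/2) = Inverse-Gamma(9, 34.365).
The mode of Inverse-Gamma(a, b) is b/(a+1) = 34.365/10 ≈ 3.437.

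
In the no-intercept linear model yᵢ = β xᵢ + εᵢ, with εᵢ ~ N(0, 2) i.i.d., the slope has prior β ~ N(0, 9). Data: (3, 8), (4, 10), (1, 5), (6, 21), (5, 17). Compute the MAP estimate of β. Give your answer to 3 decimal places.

log p(β | y) = −Σ(yᵢ − βxᵢ)²/(2·2) − β²/(2·9) + const.
Setting the derivative to zero: Σxᵢ(yᵢ − βxᵢ)/2 − β/9 = 0, so β = Σxᵢyᵢ / (Σxᵢ² + σ²/τ²).
Σxᵢyᵢ = 3·8 + 4·10 + 1·5 + 6·21 + 5·17 = 280; Σxᵢ² = 87; σ²/τ² = 2/9.
β̂_MAP = 280 / (87 + 2/9) = 280/(785/9) = 504/157 ≈ 3.210.

β̂_MAP = 3.210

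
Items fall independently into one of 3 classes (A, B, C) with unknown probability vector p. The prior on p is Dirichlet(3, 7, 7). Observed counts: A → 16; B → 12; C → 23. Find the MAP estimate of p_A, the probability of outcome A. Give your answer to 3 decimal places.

MAP estimate of p_A = 0.277

The posterior is Dirichlet(αᵢ + nᵢ) = Dirichlet(19, 19, 30).
For a Dirichlet(a₁,…,a_K) with all aᵢ > 1, the mode has j-th component (aⱼ − 1)/(Σaᵢ − K).
Here Σaᵢ = 68 and K = 3, so p_A = (19 − 1)/(68 − 3) = 18/65 ≈ 0.277.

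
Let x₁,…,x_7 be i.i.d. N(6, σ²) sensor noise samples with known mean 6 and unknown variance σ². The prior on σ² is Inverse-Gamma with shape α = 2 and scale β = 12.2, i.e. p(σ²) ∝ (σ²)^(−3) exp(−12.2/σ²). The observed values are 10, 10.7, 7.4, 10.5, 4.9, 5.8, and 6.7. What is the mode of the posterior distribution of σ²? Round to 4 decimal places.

Sum of squared deviations about the known mean: SS = (10−6)² + (10.7−6)² + (7.4−6)² + (10.5−6)² + (4.9−6)² + (5.8−6)² + (6.7−6)² = 62.04.
The Normal likelihood contributes (σ²)^(−n/2) exp(−SS/(2σ²)), so the posterior is Inverse-Gamma(α + n/2, β + SS/2) = Inverse-Gamma(5.5, 43.22).
The mode of Inverse-Gamma(a, b) is b/(a+1) = 43.22/6.5 ≈ 6.6492.

σ̂²_MAP = 6.6492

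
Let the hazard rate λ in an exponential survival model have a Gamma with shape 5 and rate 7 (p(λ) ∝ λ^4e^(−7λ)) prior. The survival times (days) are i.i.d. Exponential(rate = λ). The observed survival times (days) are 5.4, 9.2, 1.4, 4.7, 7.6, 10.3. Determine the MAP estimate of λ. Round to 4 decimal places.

λ̂_MAP = 0.2193

The Exponential(rate=λ) likelihood is ∝ λ^n e^(−λΣtᵢ). Here n = 6 and Σtᵢ = 5.4 + 9.2 + 1.4 + 4.7 + 7.6 + 10.3 = 38.6.
Posterior ∝ λ^4e^(−7λ) · λ^6e^(−38.6λ) = λ^10e^(−45.6λ), i.e. Gamma(11, 45.6).
Mode = (a−1)/b = 10/45.6 ≈ 0.2193.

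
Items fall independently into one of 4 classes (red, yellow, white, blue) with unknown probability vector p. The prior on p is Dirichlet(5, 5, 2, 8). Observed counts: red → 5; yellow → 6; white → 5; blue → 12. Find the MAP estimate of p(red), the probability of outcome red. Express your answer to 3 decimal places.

MAP estimate of p(red) = 0.205

The posterior is Dirichlet(αᵢ + nᵢ) = Dirichlet(10, 11, 7, 20).
For a Dirichlet(a₁,…,a_K) with all aᵢ > 1, the mode has j-th component (aⱼ − 1)/(Σaᵢ − K).
Here Σaᵢ = 48 and K = 4, so p(red) = (10 − 1)/(48 − 4) = 9/44 ≈ 0.205.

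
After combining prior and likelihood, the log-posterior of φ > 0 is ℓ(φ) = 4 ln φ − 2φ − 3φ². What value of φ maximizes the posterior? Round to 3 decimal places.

ℓ'(φ) = 4/φ − 2 − 6φ. Setting this to zero and multiplying by φ: 6φ² + 2φ − 4 = 0.
φ = (−2 + √(2² + 4·6·4)) / (2·6) = (−2 + √100) / 12 = (−2 + 10)/12 = 2/3.
ℓ''(φ) = −4/φ² − 6 < 0, confirming a maximum.

φ̂_MAP = 0.667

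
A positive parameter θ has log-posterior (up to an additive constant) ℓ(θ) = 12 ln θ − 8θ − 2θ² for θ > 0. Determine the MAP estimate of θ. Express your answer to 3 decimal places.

θ̂_MAP = 1.000

ℓ'(θ) = 12/θ − 8 − 4θ. Setting this to zero and multiplying by θ: 4θ² + 8θ − 12 = 0.
θ = (−8 + √(8² + 4·4·12)) / (2·4) = (−8 + √256) / 8 = (−8 + 16)/8 = 1.
ℓ''(θ) = −12/θ² − 4 < 0, confirming a maximum.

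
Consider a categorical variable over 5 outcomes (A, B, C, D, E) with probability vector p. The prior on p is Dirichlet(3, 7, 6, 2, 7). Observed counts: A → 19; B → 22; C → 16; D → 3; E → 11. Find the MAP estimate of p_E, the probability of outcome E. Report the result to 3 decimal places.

The posterior is Dirichlet(αᵢ + nᵢ) = Dirichlet(22, 29, 22, 5, 18).
For a Dirichlet(a₁,…,a_K) with all aᵢ > 1, the mode has j-th component (aⱼ − 1)/(Σaᵢ − K).
Here Σaᵢ = 96 and K = 5, so p_E = (18 − 1)/(96 − 5) = 17/91 ≈ 0.187.

MAP estimate of p_E = 0.187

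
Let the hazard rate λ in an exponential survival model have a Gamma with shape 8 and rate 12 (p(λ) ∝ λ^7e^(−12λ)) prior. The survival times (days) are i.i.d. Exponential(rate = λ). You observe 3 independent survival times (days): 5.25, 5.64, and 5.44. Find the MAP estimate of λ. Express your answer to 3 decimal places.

λ̂_MAP = 0.353

The Exponential(rate=λ) likelihood is ∝ λ^n e^(−λΣtᵢ). Here n = 3 and Σtᵢ = 5.25 + 5.64 + 5.44 = 16.33.
Posterior ∝ λ^7e^(−12λ) · λ^3e^(−16.33λ) = λ^10e^(−28.33λ), i.e. Gamma(11, 28.33).
Mode = (a−1)/b = 10/28.33 ≈ 0.353.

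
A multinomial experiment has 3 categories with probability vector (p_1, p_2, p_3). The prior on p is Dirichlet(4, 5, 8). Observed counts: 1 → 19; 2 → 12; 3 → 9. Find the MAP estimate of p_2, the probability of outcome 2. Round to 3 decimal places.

MAP estimate: 0.296

The posterior is Dirichlet(αᵢ + nᵢ) = Dirichlet(23, 17, 17).
For a Dirichlet(a₁,…,a_K) with all aᵢ > 1, the mode has j-th component (aⱼ − 1)/(Σaᵢ − K).
Here Σaᵢ = 57 and K = 3, so p_2 = (17 − 1)/(57 − 3) = 16/54 ≈ 0.296.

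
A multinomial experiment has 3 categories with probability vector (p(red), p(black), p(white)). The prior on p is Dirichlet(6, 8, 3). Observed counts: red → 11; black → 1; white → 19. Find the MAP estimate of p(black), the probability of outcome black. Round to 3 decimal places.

MAP estimate of p(black) = 0.178

The posterior is Dirichlet(αᵢ + nᵢ) = Dirichlet(17, 9, 22).
For a Dirichlet(a₁,…,a_K) with all aᵢ > 1, the mode has j-th component (aⱼ − 1)/(Σaᵢ − K).
Here Σaᵢ = 48 and K = 3, so p(black) = (9 − 1)/(48 − 3) = 8/45 ≈ 0.178.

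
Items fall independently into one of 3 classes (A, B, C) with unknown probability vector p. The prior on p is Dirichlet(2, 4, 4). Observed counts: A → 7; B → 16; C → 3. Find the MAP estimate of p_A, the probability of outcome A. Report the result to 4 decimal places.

MAP estimate of p_A = 0.2424

The posterior is Dirichlet(αᵢ + nᵢ) = Dirichlet(9, 20, 7).
For a Dirichlet(a₁,…,a_K) with all aᵢ > 1, the mode has j-th component (aⱼ − 1)/(Σaᵢ − K).
Here Σaᵢ = 36 and K = 3, so p_A = (9 − 1)/(36 − 3) = 8/33 ≈ 0.2424.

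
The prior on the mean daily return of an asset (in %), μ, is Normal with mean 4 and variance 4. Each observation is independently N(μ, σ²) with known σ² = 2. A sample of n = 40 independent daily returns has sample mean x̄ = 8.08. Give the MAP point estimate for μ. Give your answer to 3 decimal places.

μ̂_MAP = 8.030

n = 40, x̄ = 8.08.
For a Normal prior and Normal likelihood with known variance, the posterior is Normal; its mode equals its mean, the precision-weighted average.
Prior precision 1/σ₀² = 1/4 = 0.25; data precision n/σ² = 40/2 = 20.
μ̂ = (0.25·4 + 20·8.08) / (0.25 + 20) = 162.6/20.25 = 1084/135 ≈ 8.030.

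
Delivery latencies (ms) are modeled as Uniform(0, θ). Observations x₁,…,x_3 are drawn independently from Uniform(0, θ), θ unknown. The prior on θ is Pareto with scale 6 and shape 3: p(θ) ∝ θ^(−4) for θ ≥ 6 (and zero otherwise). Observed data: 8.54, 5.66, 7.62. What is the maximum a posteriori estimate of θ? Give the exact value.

The Uniform(0, θ) likelihood is θ^(−n) for θ ≥ max(xᵢ), zero otherwise. Here max(xᵢ) = 8.54.
Posterior ∝ θ^(−4) · θ^(−3) = θ^(−7) on θ ≥ max(6, 8.54) = 8.54.
This density is strictly decreasing in θ, so the posterior mode lies at the lower boundary of the support.

θ̂_MAP = 8.54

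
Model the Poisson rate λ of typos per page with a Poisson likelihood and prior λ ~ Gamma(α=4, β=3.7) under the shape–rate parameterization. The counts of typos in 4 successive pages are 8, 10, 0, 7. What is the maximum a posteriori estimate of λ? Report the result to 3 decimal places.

λ̂_MAP = 3.636

Σxᵢ = 8+10+0+7 = 25, with n = 4.
Posterior ∝ λ^3e^(−3.7λ) · λ^25e^(−4λ) = λ^28e^(−7.7λ), i.e. Gamma(shape=29, rate=7.7).
The mode of a Gamma(a, b) with a ≥ 1 (shape–rate) is (a−1)/b = 28/7.7 ≈ 3.636.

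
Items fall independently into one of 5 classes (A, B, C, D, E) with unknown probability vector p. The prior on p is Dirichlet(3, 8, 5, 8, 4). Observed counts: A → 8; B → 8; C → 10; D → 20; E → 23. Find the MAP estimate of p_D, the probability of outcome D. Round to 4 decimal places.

MAP estimate of p_D = 0.2935

The posterior is Dirichlet(αᵢ + nᵢ) = Dirichlet(11, 16, 15, 28, 27).
For a Dirichlet(a₁,…,a_K) with all aᵢ > 1, the mode has j-th component (aⱼ − 1)/(Σaᵢ − K).
Here Σaᵢ = 97 and K = 5, so p_D = (28 − 1)/(97 − 5) = 27/92 ≈ 0.2935.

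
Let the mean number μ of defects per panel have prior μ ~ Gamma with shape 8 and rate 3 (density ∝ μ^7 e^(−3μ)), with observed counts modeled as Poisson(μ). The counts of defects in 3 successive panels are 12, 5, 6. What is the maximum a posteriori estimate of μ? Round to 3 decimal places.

μ̂_MAP = 5.000

Σxᵢ = 12+5+6 = 23, with n = 3.
Posterior ∝ μ^7e^(−3μ) · μ^23e^(−3μ) = μ^30e^(−6μ), i.e. Gamma(shape=31, rate=6).
The mode of a Gamma(a, b) with a ≥ 1 (shape–rate) is (a−1)/b = 30/6 ≈ 5.000.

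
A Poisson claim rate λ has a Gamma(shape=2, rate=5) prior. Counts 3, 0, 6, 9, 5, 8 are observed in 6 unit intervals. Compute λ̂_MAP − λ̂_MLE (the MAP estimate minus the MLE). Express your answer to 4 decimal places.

Σxᵢ = 31. Posterior is Gamma(33, 11); MAP = (33−1)/11 = 32/11 ≈ 2.90909.
MLE = x̄ = 31/6 ≈ 5.16667.
Difference = 32/11 − 31/6 = -149/66 ≈ -2.2576.

MAP − MLE = -2.2576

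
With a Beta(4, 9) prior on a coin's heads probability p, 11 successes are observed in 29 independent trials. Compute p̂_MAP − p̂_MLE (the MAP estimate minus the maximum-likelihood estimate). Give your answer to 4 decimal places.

Posterior is Beta(15, 27); MAP = (15−1)/(42−2) = 14/40 ≈ 0.35000.
MLE ignores the prior: p̂_MLE = k/n = 11/29 ≈ 0.37931.
Difference = 14/40 − 11/29 = -17/580 ≈ -0.0293.

MAP − MLE = -0.0293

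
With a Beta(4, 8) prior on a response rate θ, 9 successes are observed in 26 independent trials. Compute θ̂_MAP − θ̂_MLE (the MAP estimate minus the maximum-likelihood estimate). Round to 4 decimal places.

MAP − MLE = -0.0128

Posterior is Beta(13, 25); MAP = (13−1)/(38−2) = 12/36 ≈ 0.33333.
MLE ignores the prior: θ̂_MLE = k/n = 9/26 ≈ 0.34615.
Difference = 12/36 − 9/26 = -1/78 ≈ -0.0128.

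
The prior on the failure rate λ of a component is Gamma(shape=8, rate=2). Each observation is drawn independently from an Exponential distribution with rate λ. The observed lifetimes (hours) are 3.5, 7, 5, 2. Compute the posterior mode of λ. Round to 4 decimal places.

The Exponential(rate=λ) likelihood is ∝ λ^n e^(−λΣtᵢ). Here n = 4 and Σtᵢ = 3.5 + 7 + 5 + 2 = 17.5.
Posterior ∝ λ^7e^(−2λ) · λ^4e^(−17.5λ) = λ^11e^(−19.5λ), i.e. Gamma(12, 19.5).
Mode = (a−1)/b = 11/19.5 ≈ 0.5641.

λ̂_MAP = 0.5641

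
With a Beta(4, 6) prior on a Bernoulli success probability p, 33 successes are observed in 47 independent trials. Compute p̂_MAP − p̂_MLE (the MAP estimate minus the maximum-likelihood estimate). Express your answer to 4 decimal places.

Posterior is Beta(37, 20); MAP = (37−1)/(57−2) = 36/55 ≈ 0.65455.
MLE ignores the prior: p̂_MLE = k/n = 33/47 ≈ 0.70213.
Difference = 36/55 − 33/47 = -123/2585 ≈ -0.0476.

MAP − MLE = -0.0476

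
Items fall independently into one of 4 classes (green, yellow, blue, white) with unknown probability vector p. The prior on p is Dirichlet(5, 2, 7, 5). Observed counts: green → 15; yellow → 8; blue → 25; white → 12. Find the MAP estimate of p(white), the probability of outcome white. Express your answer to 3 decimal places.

The posterior is Dirichlet(αᵢ + nᵢ) = Dirichlet(20, 10, 32, 17).
For a Dirichlet(a₁,…,a_K) with all aᵢ > 1, the mode has j-th component (aⱼ − 1)/(Σaᵢ − K).
Here Σaᵢ = 79 and K = 4, so p(white) = (17 − 1)/(79 − 4) = 16/75 ≈ 0.213.

MAP estimate of p(white) = 0.213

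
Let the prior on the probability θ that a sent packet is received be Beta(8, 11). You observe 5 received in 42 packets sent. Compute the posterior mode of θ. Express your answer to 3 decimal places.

θ̂_MAP = 0.203

Prior: Beta(8, 11).
Data: 5 successes in 42 trials. The binomial likelihood contributes θ^5(1−θ)^37, so the posterior is Beta(8+5, 11+37) = Beta(13, 48).
For Beta(a, b) with a, b > 1 the mode is (a−1)/(a+b−2) = 12/59 ≈ 0.203.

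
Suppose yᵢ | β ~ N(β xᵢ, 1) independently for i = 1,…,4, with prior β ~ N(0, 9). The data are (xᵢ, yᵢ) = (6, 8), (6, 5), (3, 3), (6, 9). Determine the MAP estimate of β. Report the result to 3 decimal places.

log p(β | y) = −Σ(yᵢ − βxᵢ)²/(2·1) − β²/(2·9) + const.
Setting the derivative to zero: Σxᵢ(yᵢ − βxᵢ)/1 − β/9 = 0, so β = Σxᵢyᵢ / (Σxᵢ² + σ²/τ²).
Σxᵢyᵢ = 6·8 + 6·5 + 3·3 + 6·9 = 141; Σxᵢ² = 117; σ²/τ² = 1/9.
β̂_MAP = 141 / (117 + 1/9) = 141/(1054/9) = 1269/1054 ≈ 1.204.

β̂_MAP = 1.204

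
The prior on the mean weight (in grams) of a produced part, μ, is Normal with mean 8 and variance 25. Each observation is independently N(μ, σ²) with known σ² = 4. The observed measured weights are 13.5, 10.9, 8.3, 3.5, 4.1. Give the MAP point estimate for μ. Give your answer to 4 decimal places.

μ̂_MAP = 8.0581

n = 5; x̄ = (13.5 + 10.9 + 8.3 + 3.5 + 4.1)/5 = 40.3/5 = 8.06.
For a Normal prior and Normal likelihood with known variance, the posterior is Normal; its mode equals its mean, the precision-weighted average.
Prior precision 1/σ₀² = 1/25 = 0.04; data precision n/σ² = 5/4 = 1.25.
μ̂ = (0.04·8 + 1.25·8.06) / (0.04 + 1.25) = 10.395/1.29 = 693/86 ≈ 8.0581.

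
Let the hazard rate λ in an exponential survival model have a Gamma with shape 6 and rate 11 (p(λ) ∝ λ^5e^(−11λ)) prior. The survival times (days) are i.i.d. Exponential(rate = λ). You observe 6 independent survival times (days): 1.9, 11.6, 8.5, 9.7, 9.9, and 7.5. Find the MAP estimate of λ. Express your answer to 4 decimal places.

λ̂_MAP = 0.1830

The Exponential(rate=λ) likelihood is ∝ λ^n e^(−λΣtᵢ). Here n = 6 and Σtᵢ = 1.9 + 11.6 + 8.5 + 9.7 + 9.9 + 7.5 = 49.1.
Posterior ∝ λ^5e^(−11λ) · λ^6e^(−49.1λ) = λ^11e^(−60.1λ), i.e. Gamma(12, 60.1).
Mode = (a−1)/b = 11/60.1 ≈ 0.1830.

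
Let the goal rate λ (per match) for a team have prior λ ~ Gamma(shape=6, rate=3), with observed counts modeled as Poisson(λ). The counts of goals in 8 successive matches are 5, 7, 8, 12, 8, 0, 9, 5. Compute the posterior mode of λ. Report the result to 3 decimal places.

Σxᵢ = 5+7+8+12+8+0+9+5 = 54, with n = 8.
Posterior ∝ λ^5e^(−3λ) · λ^54e^(−8λ) = λ^59e^(−11λ), i.e. Gamma(shape=60, rate=11).
The mode of a Gamma(a, b) with a ≥ 1 (shape–rate) is (a−1)/b = 59/11 ≈ 5.364.

λ̂_MAP = 5.364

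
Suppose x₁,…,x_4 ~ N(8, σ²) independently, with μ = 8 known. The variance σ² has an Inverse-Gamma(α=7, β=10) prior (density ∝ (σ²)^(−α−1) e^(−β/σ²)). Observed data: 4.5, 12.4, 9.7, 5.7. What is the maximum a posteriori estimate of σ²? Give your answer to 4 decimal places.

Sum of squared deviations about the known mean: SS = (4.5−8)² + (12.4−8)² + (9.7−8)² + (5.7−8)² = 39.79.
The Normal likelihood contributes (σ²)^(−n/2) exp(−SS/(2σ²)), so the posterior is Inverse-Gamma(α + n/2, β + SS/2) = Inverse-Gamma(9, 29.895).
The mode of Inverse-Gamma(a, b) is b/(a+1) = 29.895/10 ≈ 2.9895.

σ̂²_MAP = 2.9895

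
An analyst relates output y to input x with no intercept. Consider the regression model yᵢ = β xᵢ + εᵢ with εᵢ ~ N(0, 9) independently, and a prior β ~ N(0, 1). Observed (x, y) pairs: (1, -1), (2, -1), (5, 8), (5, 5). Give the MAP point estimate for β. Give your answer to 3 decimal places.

log p(β | y) = −Σ(yᵢ − βxᵢ)²/(2·9) − β²/(2·1) + const.
Setting the derivative to zero: Σxᵢ(yᵢ − βxᵢ)/9 − β/1 = 0, so β = Σxᵢyᵢ / (Σxᵢ² + σ²/τ²).
Σxᵢyᵢ = 1·(-1) + 2·(-1) + 5·8 + 5·5 = 62; Σxᵢ² = 55; σ²/τ² = 9.
β̂_MAP = 62 / (55 + 9) = 62/64 ≈ 0.969.

β̂_MAP = 0.969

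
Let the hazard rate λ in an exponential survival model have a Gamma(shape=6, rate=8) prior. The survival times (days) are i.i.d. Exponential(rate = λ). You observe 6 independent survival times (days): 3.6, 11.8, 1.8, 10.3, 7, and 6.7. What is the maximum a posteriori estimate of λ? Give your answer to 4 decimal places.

λ̂_MAP = 0.2236

The Exponential(rate=λ) likelihood is ∝ λ^n e^(−λΣtᵢ). Here n = 6 and Σtᵢ = 3.6 + 11.8 + 1.8 + 10.3 + 7 + 6.7 = 41.2.
Posterior ∝ λ^5e^(−8λ) · λ^6e^(−41.2λ) = λ^11e^(−49.2λ), i.e. Gamma(12, 49.2).
Mode = (a−1)/b = 11/49.2 ≈ 0.2236.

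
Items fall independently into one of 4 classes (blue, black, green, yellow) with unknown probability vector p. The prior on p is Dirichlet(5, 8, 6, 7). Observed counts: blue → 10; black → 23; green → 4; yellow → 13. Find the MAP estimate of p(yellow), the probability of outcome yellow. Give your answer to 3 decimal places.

MAP estimate of p(yellow) = 0.264

The posterior is Dirichlet(αᵢ + nᵢ) = Dirichlet(15, 31, 10, 20).
For a Dirichlet(a₁,…,a_K) with all aᵢ > 1, the mode has j-th component (aⱼ − 1)/(Σaᵢ − K).
Here Σaᵢ = 76 and K = 4, so p(yellow) = (20 − 1)/(76 − 4) = 19/72 ≈ 0.264.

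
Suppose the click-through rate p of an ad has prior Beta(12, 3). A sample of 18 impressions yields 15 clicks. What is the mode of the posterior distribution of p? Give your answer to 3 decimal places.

p̂_MAP = 0.839

Prior: Beta(12, 3).
Data: 15 successes in 18 trials. The binomial likelihood contributes p^15(1−p)^3, so the posterior is Beta(12+15, 3+3) = Beta(27, 6).
For Beta(a, b) with a, b > 1 the mode is (a−1)/(a+b−2) = 26/31 ≈ 0.839.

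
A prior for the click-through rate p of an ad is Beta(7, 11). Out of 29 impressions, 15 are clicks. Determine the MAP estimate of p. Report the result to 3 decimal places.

p̂_MAP = 0.467

Prior: Beta(7, 11).
Data: 15 successes in 29 trials. The binomial likelihood contributes p^15(1−p)^14, so the posterior is Beta(7+15, 11+14) = Beta(22, 25).
For Beta(a, b) with a, b > 1 the mode is (a−1)/(a+b−2) = 21/45 ≈ 0.467.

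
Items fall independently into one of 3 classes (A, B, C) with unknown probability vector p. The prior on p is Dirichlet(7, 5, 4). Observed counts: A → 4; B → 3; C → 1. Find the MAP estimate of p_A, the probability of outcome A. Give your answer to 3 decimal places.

MAP estimate of p_A = 0.476

The posterior is Dirichlet(αᵢ + nᵢ) = Dirichlet(11, 8, 5).
For a Dirichlet(a₁,…,a_K) with all aᵢ > 1, the mode has j-th component (aⱼ − 1)/(Σaᵢ − K).
Here Σaᵢ = 24 and K = 3, so p_A = (11 − 1)/(24 − 3) = 10/21 ≈ 0.476.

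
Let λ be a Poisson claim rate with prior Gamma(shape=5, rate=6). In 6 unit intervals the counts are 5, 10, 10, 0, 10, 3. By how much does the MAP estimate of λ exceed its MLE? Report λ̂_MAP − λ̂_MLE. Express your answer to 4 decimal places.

Σxᵢ = 38. Posterior is Gamma(43, 12); MAP = (43−1)/12 = 42/12 ≈ 3.50000.
MLE = x̄ = 38/6 ≈ 6.33333.
Difference = 42/12 − 38/6 = -17/6 ≈ -2.8333.

MAP − MLE = -2.8333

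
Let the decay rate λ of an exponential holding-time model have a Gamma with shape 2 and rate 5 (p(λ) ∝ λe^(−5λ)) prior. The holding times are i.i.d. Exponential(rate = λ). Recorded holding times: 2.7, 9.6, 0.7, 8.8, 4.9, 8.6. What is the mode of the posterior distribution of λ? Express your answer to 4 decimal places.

λ̂_MAP = 0.1737

The Exponential(rate=λ) likelihood is ∝ λ^n e^(−λΣtᵢ). Here n = 6 and Σtᵢ = 2.7 + 9.6 + 0.7 + 8.8 + 4.9 + 8.6 = 35.3.
Posterior ∝ λe^(−5λ) · λ^6e^(−35.3λ) = λ^7e^(−40.3λ), i.e. Gamma(8, 40.3).
Mode = (a−1)/b = 7/40.3 ≈ 0.1737.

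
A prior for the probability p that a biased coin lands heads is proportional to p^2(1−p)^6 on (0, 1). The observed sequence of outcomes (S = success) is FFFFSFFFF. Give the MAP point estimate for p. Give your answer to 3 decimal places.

p̂_MAP = 0.176

The prior density ∝ p^2(1−p)^6 is the kernel of Beta(3, 7).
Data: 1 success in 9 trials (from the sequence). The binomial likelihood contributes p(1−p)^8, so the posterior is Beta(3+1, 7+8) = Beta(4, 15).
For Beta(a, b) with a, b > 1 the mode is (a−1)/(a+b−2) = 3/17 ≈ 0.176.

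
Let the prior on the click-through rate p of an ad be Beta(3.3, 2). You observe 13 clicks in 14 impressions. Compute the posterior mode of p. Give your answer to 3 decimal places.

Prior: Beta(3.3, 2).
Data: 13 successes in 14 trials. The binomial likelihood contributes p^13(1−p)^1, so the posterior is Beta(3.3+13, 2+1) = Beta(16.3, 3).
For Beta(a, b) with a, b > 1 the mode is (a−1)/(a+b−2) = 15.3/17.3 ≈ 0.884.

p̂_MAP = 0.884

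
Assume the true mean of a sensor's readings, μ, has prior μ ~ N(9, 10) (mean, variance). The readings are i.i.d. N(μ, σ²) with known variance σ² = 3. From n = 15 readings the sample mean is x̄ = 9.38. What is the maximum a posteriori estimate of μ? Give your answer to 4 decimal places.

n = 15, x̄ = 9.38.
For a Normal prior and Normal likelihood with known variance, the posterior is Normal; its mode equals its mean, the precision-weighted average.
Prior precision 1/σ₀² = 1/10 = 0.1; data precision n/σ² = 15/3 = 5.
μ̂ = (0.1·9 + 5·9.38) / (0.1 + 5) = 47.8/5.1 = 478/51 ≈ 9.3725.

μ̂_MAP = 9.3725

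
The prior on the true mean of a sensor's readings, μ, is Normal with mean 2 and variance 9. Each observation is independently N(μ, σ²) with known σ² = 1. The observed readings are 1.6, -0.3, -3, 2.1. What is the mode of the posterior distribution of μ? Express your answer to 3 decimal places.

n = 4; x̄ = (1.6 + (-0.3) + (-3) + 2.1)/4 = 0.4/4 = 0.1.
For a Normal prior and Normal likelihood with known variance, the posterior is Normal; its mode equals its mean, the precision-weighted average.
Prior precision 1/σ₀² = 1/9; data precision n/σ² = 4/1 = 4.
μ̂ = ((1/9)·2 + 4·0.1) / (1/9 + 4) = (28/45)/(37/9) = 28/185 ≈ 0.151.

μ̂_MAP = 0.151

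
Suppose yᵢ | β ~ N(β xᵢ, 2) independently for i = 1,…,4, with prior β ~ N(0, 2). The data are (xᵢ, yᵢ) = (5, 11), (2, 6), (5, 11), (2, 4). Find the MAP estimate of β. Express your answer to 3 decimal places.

β̂_MAP = 2.203

log p(β | y) = −Σ(yᵢ − βxᵢ)²/(2·2) − β²/(2·2) + const.
Setting the derivative to zero: Σxᵢ(yᵢ − βxᵢ)/2 − β/2 = 0, so β = Σxᵢyᵢ / (Σxᵢ² + σ²/τ²).
Σxᵢyᵢ = 5·11 + 2·6 + 5·11 + 2·4 = 130; Σxᵢ² = 58; σ²/τ² = 1.
β̂_MAP = 130 / (58 + 1) = 130/59 ≈ 2.203.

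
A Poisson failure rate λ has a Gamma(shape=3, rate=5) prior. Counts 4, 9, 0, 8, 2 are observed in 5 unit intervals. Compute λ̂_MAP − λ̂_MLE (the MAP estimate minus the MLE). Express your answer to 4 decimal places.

Σxᵢ = 23. Posterior is Gamma(26, 10); MAP = (26−1)/10 = 25/10 ≈ 2.50000.
MLE = x̄ = 23/5 ≈ 4.60000.
Difference = 25/10 − 23/5 = -21/10 ≈ -2.1000.

MAP − MLE = -2.1000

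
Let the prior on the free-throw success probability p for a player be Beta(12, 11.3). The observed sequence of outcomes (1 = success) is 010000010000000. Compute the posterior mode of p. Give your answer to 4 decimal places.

p̂_MAP = 0.3581

Prior: Beta(12, 11.3).
Data: 2 successes in 15 trials (from the sequence). The binomial likelihood contributes p^2(1−p)^13, so the posterior is Beta(12+2, 11.3+13) = Beta(14, 24.3).
For Beta(a, b) with a, b > 1 the mode is (a−1)/(a+b−2) = 13/36.3 ≈ 0.3581.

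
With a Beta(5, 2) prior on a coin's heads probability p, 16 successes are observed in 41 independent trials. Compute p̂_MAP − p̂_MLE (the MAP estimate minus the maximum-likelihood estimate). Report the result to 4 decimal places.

Posterior is Beta(21, 27); MAP = (21−1)/(48−2) = 20/46 ≈ 0.43478.
MLE ignores the prior: p̂_MLE = k/n = 16/41 ≈ 0.39024.
Difference = 20/46 − 16/41 = 42/943 ≈ 0.0445.

MAP − MLE = 0.0445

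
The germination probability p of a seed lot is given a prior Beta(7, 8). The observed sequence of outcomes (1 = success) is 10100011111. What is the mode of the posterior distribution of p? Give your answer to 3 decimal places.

Prior: Beta(7, 8).
Data: 7 successes in 11 trials (from the sequence). The binomial likelihood contributes p^7(1−p)^4, so the posterior is Beta(7+7, 8+4) = Beta(14, 12).
For Beta(a, b) with a, b > 1 the mode is (a−1)/(a+b−2) = 13/24 ≈ 0.542.

p̂_MAP = 0.542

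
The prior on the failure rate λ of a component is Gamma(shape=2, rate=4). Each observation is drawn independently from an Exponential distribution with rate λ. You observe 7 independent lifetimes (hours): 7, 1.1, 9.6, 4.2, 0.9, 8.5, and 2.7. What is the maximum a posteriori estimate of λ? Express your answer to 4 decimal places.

λ̂_MAP = 0.2105

The Exponential(rate=λ) likelihood is ∝ λ^n e^(−λΣtᵢ). Here n = 7 and Σtᵢ = 7 + 1.1 + 9.6 + 4.2 + 0.9 + 8.5 + 2.7 = 34.
Posterior ∝ λe^(−4λ) · λ^7e^(−34λ) = λ^8e^(−38λ), i.e. Gamma(9, 38).
Mode = (a−1)/b = 8/38 ≈ 0.2105.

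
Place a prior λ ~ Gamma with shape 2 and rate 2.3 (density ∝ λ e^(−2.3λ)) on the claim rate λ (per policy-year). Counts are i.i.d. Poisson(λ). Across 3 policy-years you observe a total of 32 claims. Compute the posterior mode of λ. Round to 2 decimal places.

λ̂_MAP = 6.23

Σxᵢ = 32, n = 3.
Posterior ∝ λe^(−2.3λ) · λ^32e^(−3λ) = λ^33e^(−5.3λ), i.e. Gamma(shape=34, rate=5.3).
The mode of a Gamma(a, b) with a ≥ 1 (shape–rate) is (a−1)/b = 33/5.3 ≈ 6.23.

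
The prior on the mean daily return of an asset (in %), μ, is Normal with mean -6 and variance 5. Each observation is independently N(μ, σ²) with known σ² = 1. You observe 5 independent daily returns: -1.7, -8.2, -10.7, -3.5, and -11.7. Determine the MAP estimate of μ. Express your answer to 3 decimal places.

n = 5; x̄ = ((-1.7) + (-8.2) + (-10.7) + (-3.5) + (-11.7))/5 = -35.8/5 = -7.16.
For a Normal prior and Normal likelihood with known variance, the posterior is Normal; its mode equals its mean, the precision-weighted average.
Prior precision 1/σ₀² = 1/5 = 0.2; data precision n/σ² = 5/1 = 5.
μ̂ = (0.2·(-6) + 5·(-7.16)) / (0.2 + 5) = (-37)/5.2 = -185/26 ≈ -7.115.

μ̂_MAP = -7.115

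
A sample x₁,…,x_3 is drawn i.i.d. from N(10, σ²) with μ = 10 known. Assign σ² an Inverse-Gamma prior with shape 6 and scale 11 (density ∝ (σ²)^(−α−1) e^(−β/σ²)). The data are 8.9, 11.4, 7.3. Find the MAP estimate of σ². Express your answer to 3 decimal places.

Sum of squared deviations about the known mean: SS = (8.9−10)² + (11.4−10)² + (7.3−10)² = 10.46.
The Normal likelihood contributes (σ²)^(−n/2) exp(−SS/(2σ²)), so the posterior is Inverse-Gamma(α + n/2, β + SS/2) = Inverse-Gamma(7.5, 16.23).
The mode of Inverse-Gamma(a, b) is b/(a+1) = 16.23/8.5 ≈ 1.909.

σ̂²_MAP = 1.909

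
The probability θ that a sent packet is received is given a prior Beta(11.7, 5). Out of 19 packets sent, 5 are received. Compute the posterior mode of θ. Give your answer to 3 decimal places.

θ̂_MAP = 0.466

Prior: Beta(11.7, 5).
Data: 5 successes in 19 trials. The binomial likelihood contributes θ^5(1−θ)^14, so the posterior is Beta(11.7+5, 5+14) = Beta(16.7, 19).
For Beta(a, b) with a, b > 1 the mode is (a−1)/(a+b−2) = 15.7/33.7 ≈ 0.466.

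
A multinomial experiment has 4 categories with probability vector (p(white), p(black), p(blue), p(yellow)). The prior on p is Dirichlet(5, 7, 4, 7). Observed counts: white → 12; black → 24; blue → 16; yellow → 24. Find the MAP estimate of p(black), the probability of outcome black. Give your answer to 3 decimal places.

MAP estimate of p(black) = 0.316

The posterior is Dirichlet(αᵢ + nᵢ) = Dirichlet(17, 31, 20, 31).
For a Dirichlet(a₁,…,a_K) with all aᵢ > 1, the mode has j-th component (aⱼ − 1)/(Σaᵢ − K).
Here Σaᵢ = 99 and K = 4, so p(black) = (31 − 1)/(99 − 4) = 30/95 ≈ 0.316.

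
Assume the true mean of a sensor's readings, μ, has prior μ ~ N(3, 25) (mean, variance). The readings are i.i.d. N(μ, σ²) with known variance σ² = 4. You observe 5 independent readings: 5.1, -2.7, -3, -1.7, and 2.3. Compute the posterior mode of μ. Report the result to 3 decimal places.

n = 5; x̄ = (5.1 + (-2.7) + (-3) + (-1.7) + 2.3)/5 = 0/5 = 0.
For a Normal prior and Normal likelihood with known variance, the posterior is Normal; its mode equals its mean, the precision-weighted average.
Prior precision 1/σ₀² = 1/25 = 0.04; data precision n/σ² = 5/4 = 1.25.
μ̂ = (0.04·3 + 1.25·0) / (0.04 + 1.25) = 0.12/1.29 = 4/43 ≈ 0.093.

μ̂_MAP = 0.093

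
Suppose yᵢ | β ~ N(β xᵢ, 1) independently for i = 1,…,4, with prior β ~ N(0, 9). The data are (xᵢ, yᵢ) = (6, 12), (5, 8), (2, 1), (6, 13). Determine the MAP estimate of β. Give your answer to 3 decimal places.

β̂_MAP = 1.899

log p(β | y) = −Σ(yᵢ − βxᵢ)²/(2·1) − β²/(2·9) + const.
Setting the derivative to zero: Σxᵢ(yᵢ − βxᵢ)/1 − β/9 = 0, so β = Σxᵢyᵢ / (Σxᵢ² + σ²/τ²).
Σxᵢyᵢ = 6·12 + 5·8 + 2·1 + 6·13 = 192; Σxᵢ² = 101; σ²/τ² = 1/9.
β̂_MAP = 192 / (101 + 1/9) = 192/(910/9) = 864/455 ≈ 1.899.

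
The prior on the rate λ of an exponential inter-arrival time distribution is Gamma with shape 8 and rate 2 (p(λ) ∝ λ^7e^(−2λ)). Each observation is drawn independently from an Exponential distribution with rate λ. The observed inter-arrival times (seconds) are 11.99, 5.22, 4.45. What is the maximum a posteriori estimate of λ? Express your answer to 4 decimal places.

λ̂_MAP = 0.4227

The Exponential(rate=λ) likelihood is ∝ λ^n e^(−λΣtᵢ). Here n = 3 and Σtᵢ = 11.99 + 5.22 + 4.45 = 21.66.
Posterior ∝ λ^7e^(−2λ) · λ^3e^(−21.66λ) = λ^10e^(−23.66λ), i.e. Gamma(11, 23.66).
Mode = (a−1)/b = 10/23.66 ≈ 0.4227.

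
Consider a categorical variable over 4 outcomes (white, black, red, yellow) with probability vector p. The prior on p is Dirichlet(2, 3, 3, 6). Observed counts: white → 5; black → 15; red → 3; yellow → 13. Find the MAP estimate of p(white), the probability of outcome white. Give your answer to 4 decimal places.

MAP estimate of p(white) = 0.1304

The posterior is Dirichlet(αᵢ + nᵢ) = Dirichlet(7, 18, 6, 19).
For a Dirichlet(a₁,…,a_K) with all aᵢ > 1, the mode has j-th component (aⱼ − 1)/(Σaᵢ − K).
Here Σaᵢ = 50 and K = 4, so p(white) = (7 − 1)/(50 − 4) = 6/46 ≈ 0.1304.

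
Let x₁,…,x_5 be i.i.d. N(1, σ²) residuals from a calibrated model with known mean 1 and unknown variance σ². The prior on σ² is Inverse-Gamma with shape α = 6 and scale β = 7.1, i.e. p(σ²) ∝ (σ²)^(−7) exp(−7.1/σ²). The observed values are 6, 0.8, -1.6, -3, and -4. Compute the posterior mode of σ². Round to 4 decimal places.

σ̂²_MAP = 4.5789

Sum of squared deviations about the known mean: SS = (6−1)² + (0.8−1)² + (-1.6−1)² + (-3−1)² + (-4−1)² = 72.8.
The Normal likelihood contributes (σ²)^(−n/2) exp(−SS/(2σ²)), so the posterior is Inverse-Gamma(α + n/2, β + SS/2) = Inverse-Gamma(8.5, 43.5).
The mode of Inverse-Gamma(a, b) is b/(a+1) = 43.5/9.5 ≈ 4.5789.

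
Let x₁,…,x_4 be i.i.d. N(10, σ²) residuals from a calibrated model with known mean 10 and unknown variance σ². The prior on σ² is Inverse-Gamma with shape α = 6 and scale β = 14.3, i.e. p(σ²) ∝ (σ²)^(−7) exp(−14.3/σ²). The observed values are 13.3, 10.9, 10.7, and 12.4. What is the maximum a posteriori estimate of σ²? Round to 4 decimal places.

σ̂²_MAP = 2.5861

Sum of squared deviations about the known mean: SS = (13.3−10)² + (10.9−10)² + (10.7−10)² + (12.4−10)² = 17.95.
The Normal likelihood contributes (σ²)^(−n/2) exp(−SS/(2σ²)), so the posterior is Inverse-Gamma(α + n/2, β + SS/2) = Inverse-Gamma(8, 23.275).
The mode of Inverse-Gamma(a, b) is b/(a+1) = 23.275/9 ≈ 2.5861.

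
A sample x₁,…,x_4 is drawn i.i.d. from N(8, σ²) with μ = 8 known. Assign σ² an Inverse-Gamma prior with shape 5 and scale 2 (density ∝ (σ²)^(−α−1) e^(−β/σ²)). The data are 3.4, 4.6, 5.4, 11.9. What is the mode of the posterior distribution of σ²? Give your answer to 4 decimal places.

Sum of squared deviations about the known mean: SS = (3.4−8)² + (4.6−8)² + (5.4−8)² + (11.9−8)² = 54.69.
The Normal likelihood contributes (σ²)^(−n/2) exp(−SS/(2σ²)), so the posterior is Inverse-Gamma(α + n/2, β + SS/2) = Inverse-Gamma(7, 29.345).
The mode of Inverse-Gamma(a, b) is b/(a+1) = 29.345/8 ≈ 3.6681.

σ̂²_MAP = 3.6681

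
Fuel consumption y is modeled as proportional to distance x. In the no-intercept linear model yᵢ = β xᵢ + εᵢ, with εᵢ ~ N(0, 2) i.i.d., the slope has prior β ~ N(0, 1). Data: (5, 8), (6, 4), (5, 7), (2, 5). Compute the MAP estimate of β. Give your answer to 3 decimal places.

β̂_MAP = 1.185

log p(β | y) = −Σ(yᵢ − βxᵢ)²/(2·2) − β²/(2·1) + const.
Setting the derivative to zero: Σxᵢ(yᵢ − βxᵢ)/2 − β/1 = 0, so β = Σxᵢyᵢ / (Σxᵢ² + σ²/τ²).
Σxᵢyᵢ = 5·8 + 6·4 + 5·7 + 2·5 = 109; Σxᵢ² = 90; σ²/τ² = 2.
β̂_MAP = 109 / (90 + 2) = 109/92 ≈ 1.185.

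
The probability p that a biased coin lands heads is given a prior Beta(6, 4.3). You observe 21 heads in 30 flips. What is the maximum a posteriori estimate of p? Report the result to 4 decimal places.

p̂_MAP = 0.6789

Prior: Beta(6, 4.3).
Data: 21 successes in 30 trials. The binomial likelihood contributes p^21(1−p)^9, so the posterior is Beta(6+21, 4.3+9) = Beta(27, 13.3).
For Beta(a, b) with a, b > 1 the mode is (a−1)/(a+b−2) = 26/38.3 ≈ 0.6789.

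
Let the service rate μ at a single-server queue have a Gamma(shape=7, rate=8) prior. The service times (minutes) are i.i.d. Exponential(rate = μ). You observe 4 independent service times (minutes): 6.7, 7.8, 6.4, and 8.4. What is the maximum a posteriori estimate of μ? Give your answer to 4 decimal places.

μ̂_MAP = 0.2681

The Exponential(rate=μ) likelihood is ∝ μ^n e^(−μΣtᵢ). Here n = 4 and Σtᵢ = 6.7 + 7.8 + 6.4 + 8.4 = 29.3.
Posterior ∝ μ^6e^(−8μ) · μ^4e^(−29.3μ) = μ^10e^(−37.3μ), i.e. Gamma(11, 37.3).
Mode = (a−1)/b = 10/37.3 ≈ 0.2681.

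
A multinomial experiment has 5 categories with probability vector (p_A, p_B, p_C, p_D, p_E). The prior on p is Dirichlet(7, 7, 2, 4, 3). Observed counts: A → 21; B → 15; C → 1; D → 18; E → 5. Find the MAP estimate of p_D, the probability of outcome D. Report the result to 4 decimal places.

MAP estimate of p_D = 0.2692

The posterior is Dirichlet(αᵢ + nᵢ) = Dirichlet(28, 22, 3, 22, 8).
For a Dirichlet(a₁,…,a_K) with all aᵢ > 1, the mode has j-th component (aⱼ − 1)/(Σaᵢ − K).
Here Σaᵢ = 83 and K = 5, so p_D = (22 − 1)/(83 − 5) = 21/78 ≈ 0.2692.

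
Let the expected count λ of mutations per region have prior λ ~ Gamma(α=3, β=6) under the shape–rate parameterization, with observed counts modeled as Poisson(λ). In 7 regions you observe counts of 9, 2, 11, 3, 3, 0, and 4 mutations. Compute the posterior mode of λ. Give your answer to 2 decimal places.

Σxᵢ = 9+2+11+3+3+0+4 = 32, with n = 7.
Posterior ∝ λ^2e^(−6λ) · λ^32e^(−7λ) = λ^34e^(−13λ), i.e. Gamma(shape=35, rate=13).
The mode of a Gamma(a, b) with a ≥ 1 (shape–rate) is (a−1)/b = 34/13 ≈ 2.62.

λ̂_MAP = 2.62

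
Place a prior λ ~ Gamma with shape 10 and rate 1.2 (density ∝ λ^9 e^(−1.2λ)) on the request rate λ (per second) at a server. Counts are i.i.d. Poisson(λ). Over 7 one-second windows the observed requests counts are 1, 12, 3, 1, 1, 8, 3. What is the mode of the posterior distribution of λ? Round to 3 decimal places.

λ̂_MAP = 4.634

Σxᵢ = 1+12+3+1+1+8+3 = 29, with n = 7.
Posterior ∝ λ^9e^(−1.2λ) · λ^29e^(−7λ) = λ^38e^(−8.2λ), i.e. Gamma(shape=39, rate=8.2).
The mode of a Gamma(a, b) with a ≥ 1 (shape–rate) is (a−1)/b = 38/8.2 ≈ 4.634.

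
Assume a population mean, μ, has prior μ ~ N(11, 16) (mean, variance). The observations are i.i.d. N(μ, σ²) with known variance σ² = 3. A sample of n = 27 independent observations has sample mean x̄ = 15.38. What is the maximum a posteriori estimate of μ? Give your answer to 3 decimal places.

n = 27, x̄ = 15.38.
For a Normal prior and Normal likelihood with known variance, the posterior is Normal; its mode equals its mean, the precision-weighted average.
Prior precision 1/σ₀² = 1/16 = 0.0625; data precision n/σ² = 27/3 = 9.
μ̂ = (0.0625·11 + 9·15.38) / (0.0625 + 9) = 139.1075/9.0625 = 55643/3625 ≈ 15.350.

μ̂_MAP = 15.350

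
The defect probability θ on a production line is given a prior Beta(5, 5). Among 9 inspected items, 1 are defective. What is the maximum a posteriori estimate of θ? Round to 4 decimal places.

Prior: Beta(5, 5).
Data: 1 success in 9 trials. The binomial likelihood contributes θ(1−θ)^8, so the posterior is Beta(5+1, 5+8) = Beta(6, 13).
For Beta(a, b) with a, b > 1 the mode is (a−1)/(a+b−2) = 5/17 ≈ 0.2941.

θ̂_MAP = 0.2941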